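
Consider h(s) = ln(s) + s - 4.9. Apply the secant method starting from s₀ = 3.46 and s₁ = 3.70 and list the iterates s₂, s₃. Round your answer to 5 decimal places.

3.61533, 3.61493

h(3.46) = -0.1987314, h(3.70) = 0.1083328
s₂ = 3.7000000 − 0.1083328·(3.7000000 − 3.4600000) / (0.1083328 − (-0.1987314)) = 3.7000000 − (0.0259999)/(0.3070642) = 3.6153276
h(3.6153276) = 0.0005100
s₃ = 3.6153276 − 0.0005100·(3.6153276 − 3.7000000) / (0.0005100 − 0.1083328) = 3.6153276 − (-0.0000432)/(-0.1078228) = 3.6149270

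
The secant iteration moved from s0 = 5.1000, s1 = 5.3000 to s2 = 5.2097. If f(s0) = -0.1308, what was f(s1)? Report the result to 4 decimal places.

The secant line through (5.1000, -0.1308) and (5.3000, f(s1)) crosses zero at s2 = 5.2097.
So (5.1000, -0.1308), (5.3000, f(s1)), (5.2097, 0) are collinear:
f(s1) = -0.1308 · (5.3000 − 5.2097) / (5.1000 − 5.2097) = -0.1308 · (0.090300)/(-0.109700) = 0.107669

0.1077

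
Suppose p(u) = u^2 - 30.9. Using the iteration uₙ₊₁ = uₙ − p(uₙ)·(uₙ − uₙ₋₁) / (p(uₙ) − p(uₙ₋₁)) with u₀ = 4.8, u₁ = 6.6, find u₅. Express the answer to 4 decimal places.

p(4.8) = -7.860000, p(6.6) = 12.660000
u₂ = 6.600000 − 12.660000·(6.600000 − 4.800000) / (12.660000 − (-7.860000)) = 6.600000 − (22.788000)/(20.520000) = 5.489474
p(5.489474) = -0.765679
u₃ = 5.489474 − (-0.765679)·(5.489474 − 6.600000) / (-0.765679 − 12.660000) = 5.489474 − (0.850306)/(-13.425679) = 5.552808
p(5.552808) = -0.066323
u₄ = 5.552808 − (-0.066323)·(5.552808 − 5.489474) / (-0.066323 − (-0.765679)) = 5.552808 − (-0.004201)/(0.699355) = 5.558814
p(5.558814) = 0.000416
u₅ = 5.558814 − 0.000416·(5.558814 − 5.552808) / (0.000416 − (-0.066323)) = 5.558814 − (0.000003)/(0.066740) = 5.558777

5.5588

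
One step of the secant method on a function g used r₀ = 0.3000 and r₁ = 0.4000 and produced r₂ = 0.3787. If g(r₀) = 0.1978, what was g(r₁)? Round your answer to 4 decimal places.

The secant line through (0.3000, 0.1978) and (0.4000, g(r₁)) crosses zero at r₂ = 0.3787.
So (0.3000, 0.1978), (0.4000, g(r₁)), (0.3787, 0) are collinear:
g(r₁) = 0.1978 · (0.4000 − 0.3787) / (0.3000 − 0.3787) = 0.1978 · (0.021300)/(-0.078700) = -0.053534

-0.0535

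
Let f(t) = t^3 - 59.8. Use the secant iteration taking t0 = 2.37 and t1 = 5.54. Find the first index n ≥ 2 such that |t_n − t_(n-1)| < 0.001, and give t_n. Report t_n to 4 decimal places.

n = 7, t_n = 3.9105

f(2.37) = -46.487947, f(5.54) = 110.231464
t2 = 5.540000 − 110.231464·(3.170000)/(156.719411) = 3.310323;  |Δ| = 2.229677
f(3.310323) = -23.524707
t3 = 3.310323 − (-23.524707)·(-2.229677)/(-133.756171) = 3.702473;  |Δ| = 0.392150
f(3.702473) = -9.045377
t4 = 3.702473 − (-9.045377)·(0.392150)/(14.479330) = 3.947453;  |Δ| = 0.244980
f(3.947453) = 1.710721
t5 = 3.947453 − 1.710721·(0.244980)/(10.756098) = 3.908489;  |Δ| = 0.038963
f(3.908489) = -0.092780
t6 = 3.908489 − (-0.092780)·(-0.038963)/(-1.803502) = 3.910494;  |Δ| = 0.002004
f(3.910494) = -0.000872
t7 = 3.910494 − (-0.000872)·(0.002004)/(0.091909) = 3.910513;  |Δ| = 0.000019
|t7 − t6| = 0.000019 < 0.001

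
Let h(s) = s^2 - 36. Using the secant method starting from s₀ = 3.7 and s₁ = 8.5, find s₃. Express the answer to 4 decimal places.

5.9160

h(3.7) = -22.310000, h(8.5) = 36.250000
s₂ = 8.500000 − 36.250000·(8.500000 − 3.700000) / (36.250000 − (-22.310000)) = 8.500000 − (174.000000)/(58.560000) = 5.528689
h(5.528689) = -5.433603
s₃ = 5.528689 − (-5.433603)·(5.528689 − 8.500000) / (-5.433603 − 36.250000) = 5.528689 − (16.144928)/(-41.683603) = 5.916009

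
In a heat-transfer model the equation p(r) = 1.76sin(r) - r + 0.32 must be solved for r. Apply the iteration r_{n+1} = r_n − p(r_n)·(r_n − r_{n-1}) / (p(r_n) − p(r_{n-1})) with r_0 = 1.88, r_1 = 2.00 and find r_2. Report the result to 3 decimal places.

1.951

p(1.88) = 0.11653, p(2.00) = -0.07964
r_2 = 2.00000 − (-0.07964)·(2.00000 − 1.88000) / (-0.07964 − 0.11653) = 2.00000 − (-0.00956)/(-0.19617) = 1.95129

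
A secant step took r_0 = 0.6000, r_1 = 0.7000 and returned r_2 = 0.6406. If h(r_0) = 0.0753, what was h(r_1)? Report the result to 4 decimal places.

The secant line through (0.6000, 0.0753) and (0.7000, h(r_1)) crosses zero at r_2 = 0.6406.
So (0.6000, 0.0753), (0.7000, h(r_1)), (0.6406, 0) are collinear:
h(r_1) = 0.0753 · (0.7000 − 0.6406) / (0.6000 − 0.6406) = 0.0753 · (0.059400)/(-0.040600) = -0.110168

-0.1102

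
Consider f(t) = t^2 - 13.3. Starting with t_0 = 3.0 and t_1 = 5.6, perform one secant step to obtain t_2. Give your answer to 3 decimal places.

f(3.0) = -4.30000, f(5.6) = 18.06000
t_2 = 5.60000 − 18.06000·(5.60000 − 3.00000) / (18.06000 − (-4.30000)) = 5.60000 − (46.95600)/(22.36000) = 3.50000

3.500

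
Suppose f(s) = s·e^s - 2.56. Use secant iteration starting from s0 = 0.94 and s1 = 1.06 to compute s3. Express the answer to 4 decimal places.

0.9701

f(0.94) = -0.153617, f(1.06) = 0.499553
s2 = 1.060000 − 0.499553·(1.060000 − 0.940000) / (0.499553 − (-0.153617)) = 1.060000 − (0.059946)/(0.653171) = 0.968222
f(0.968222) = -0.010419
s3 = 0.968222 − (-0.010419)·(0.968222 − 1.060000) / (-0.010419 − 0.499553) = 0.968222 − (0.000956)/(-0.509972) = 0.970098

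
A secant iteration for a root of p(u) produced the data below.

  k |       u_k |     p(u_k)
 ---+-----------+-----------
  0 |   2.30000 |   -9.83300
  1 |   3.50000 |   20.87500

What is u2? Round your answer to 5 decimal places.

2.68425

u2 = 3.50000 − 20.87500·(3.50000 − 2.30000) / (20.87500 − (-9.83300))
   = 3.50000 − (25.0500000)/(30.7080000) = 2.6842517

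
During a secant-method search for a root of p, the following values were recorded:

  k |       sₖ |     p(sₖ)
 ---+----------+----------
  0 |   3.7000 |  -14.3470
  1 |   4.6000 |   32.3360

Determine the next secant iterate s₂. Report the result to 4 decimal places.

3.9766

s₂ = 4.6000 − 32.3360·(4.6000 − 3.7000) / (32.3360 − (-14.3470))
   = 4.6000 − (29.102400)/(46.683000) = 3.976595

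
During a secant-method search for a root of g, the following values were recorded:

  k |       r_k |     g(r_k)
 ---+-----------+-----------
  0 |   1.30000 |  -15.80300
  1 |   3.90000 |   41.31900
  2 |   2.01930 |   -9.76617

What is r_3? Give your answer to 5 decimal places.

r_3 = 2.01930 − (-9.76617)·(2.01930 − 3.90000) / (-9.76617 − 41.31900)
   = 2.01930 − (18.3672359)/(-51.0851700) = 2.3788414

2.37884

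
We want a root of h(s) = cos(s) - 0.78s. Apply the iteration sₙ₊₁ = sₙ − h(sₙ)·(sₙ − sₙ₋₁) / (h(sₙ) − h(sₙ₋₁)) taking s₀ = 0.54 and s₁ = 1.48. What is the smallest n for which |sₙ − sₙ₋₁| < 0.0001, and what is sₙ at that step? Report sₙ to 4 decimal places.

h(0.54) = 0.436509, h(1.48) = -1.063728
s₂ = 1.480000 − (-1.063728)·(0.940000)/(-1.500237) = 0.813502;  |Δ| = 0.666498
h(0.813502) = 0.052426
s₃ = 0.813502 − 0.052426·(-0.666498)/(1.116154) = 0.844808;  |Δ| = 0.031305
h(0.844808) = 0.004925
s₄ = 0.844808 − 0.004925·(0.031305)/(-0.047501) = 0.848054;  |Δ| = 0.003246
h(0.848054) = -0.000038
s₅ = 0.848054 − (-0.000038)·(0.003246)/(-0.004963) = 0.848029;  |Δ| = 0.000025
|s₅ − s₄| = 0.000025 < 0.0001

n = 5, sₙ = 0.8480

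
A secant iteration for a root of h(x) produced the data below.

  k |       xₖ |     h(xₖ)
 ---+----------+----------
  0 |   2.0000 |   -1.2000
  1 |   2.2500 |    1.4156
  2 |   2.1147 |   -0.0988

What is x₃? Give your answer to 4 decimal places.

2.1235

x₃ = 2.1147 − (-0.0988)·(2.1147 − 2.2500) / (-0.0988 − 1.4156)
   = 2.1147 − (0.013368)/(-1.514400) = 2.123527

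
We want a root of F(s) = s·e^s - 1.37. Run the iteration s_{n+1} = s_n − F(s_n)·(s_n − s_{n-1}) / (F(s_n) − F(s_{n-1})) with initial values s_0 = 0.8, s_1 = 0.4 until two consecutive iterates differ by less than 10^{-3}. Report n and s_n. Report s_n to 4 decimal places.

F(0.8) = 0.410433, F(0.4) = -0.773270
s_2 = 0.400000 − (-0.773270)·(-0.400000)/(-1.183703) = 0.661305;  |Δ| = 0.261305
F(0.661305) = -0.088840
s_3 = 0.661305 − (-0.088840)·(0.261305)/(0.684430) = 0.695223;  |Δ| = 0.033918
F(0.695223) = 0.023336
s_4 = 0.695223 − 0.023336·(0.033918)/(0.112176) = 0.688167;  |Δ| = 0.007056
F(0.688167) = -0.000502
s_5 = 0.688167 − (-0.000502)·(-0.007056)/(-0.023838) = 0.688316;  |Δ| = 0.000149
|s_5 − s_4| = 0.000149 < 10^{-3}

n = 5, s_n = 0.6883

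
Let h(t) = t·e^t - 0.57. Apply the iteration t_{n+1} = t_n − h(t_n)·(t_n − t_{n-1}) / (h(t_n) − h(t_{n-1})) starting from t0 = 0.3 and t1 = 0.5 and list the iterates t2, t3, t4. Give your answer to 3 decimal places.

h(0.3) = -0.16504, h(0.5) = 0.25436
t2 = 0.50000 − 0.25436·(0.50000 − 0.30000) / (0.25436 − (-0.16504)) = 0.50000 − (0.05087)/(0.41940) = 0.37870
h(0.37870) = -0.01695
t3 = 0.37870 − (-0.01695)·(0.37870 − 0.50000) / (-0.01695 − 0.25436) = 0.37870 − (0.00206)/(-0.27131) = 0.38628
h(0.38628) = -0.00159
t4 = 0.38628 − (-0.00159)·(0.38628 − 0.37870) / (-0.00159 − (-0.01695)) = 0.38628 − (-0.00001)/(0.01535) = 0.38706

0.379, 0.386, 0.387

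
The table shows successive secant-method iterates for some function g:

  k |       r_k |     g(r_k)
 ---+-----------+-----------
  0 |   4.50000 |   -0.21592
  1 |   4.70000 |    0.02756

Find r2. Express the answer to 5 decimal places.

4.67736

r2 = 4.70000 − 0.02756·(4.70000 − 4.50000) / (0.02756 − (-0.21592))
   = 4.70000 − (0.0055120)/(0.2434800) = 4.6773616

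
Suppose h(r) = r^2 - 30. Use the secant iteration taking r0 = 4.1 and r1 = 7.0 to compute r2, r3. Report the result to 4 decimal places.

5.2883, 5.4538

h(4.1) = -13.190000, h(7.0) = 19.000000
r2 = 7.000000 − 19.000000·(7.000000 − 4.100000) / (19.000000 − (-13.190000)) = 7.000000 − (55.100000)/(32.190000) = 5.288288
h(5.288288) = -2.034007
r3 = 5.288288 − (-2.034007)·(5.288288 − 7.000000) / (-2.034007 − 19.000000) = 5.288288 − (3.481634)/(-21.034007) = 5.453812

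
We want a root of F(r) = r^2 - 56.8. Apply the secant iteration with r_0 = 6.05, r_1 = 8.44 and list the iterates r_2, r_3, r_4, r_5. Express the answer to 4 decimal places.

F(6.05) = -20.197500, F(8.44) = 14.433600
r_2 = 8.440000 − 14.433600·(8.440000 − 6.050000) / (14.433600 − (-20.197500)) = 8.440000 − (34.496304)/(34.631100) = 7.443892
F(7.443892) = -1.388467
r_3 = 7.443892 − (-1.388467)·(7.443892 − 8.440000) / (-1.388467 − 14.433600) = 7.443892 − (1.383062)/(-15.822067) = 7.531306
F(7.531306) = -0.079432
r_4 = 7.531306 − (-0.079432)·(7.531306 − 7.443892) / (-0.079432 − (-1.388467)) = 7.531306 − (-0.006943)/(1.309035) = 7.536610
F(7.536610) = 0.000492
r_5 = 7.536610 − 0.000492·(7.536610 − 7.531306) / (0.000492 − (-0.079432)) = 7.536610 − (0.000003)/(0.079924) = 7.536577

7.4439, 7.5313, 7.5366, 7.5366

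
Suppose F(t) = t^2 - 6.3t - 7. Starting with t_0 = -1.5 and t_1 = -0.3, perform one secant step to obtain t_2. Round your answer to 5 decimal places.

-0.91975

F(-1.5) = 4.7000000, F(-0.3) = -5.0200000
t_2 = -0.3000000 − (-5.0200000)·(-0.3000000 − (-1.5000000)) / (-5.0200000 − 4.7000000) = -0.3000000 − (-6.0240000)/(-9.7200000) = -0.9197531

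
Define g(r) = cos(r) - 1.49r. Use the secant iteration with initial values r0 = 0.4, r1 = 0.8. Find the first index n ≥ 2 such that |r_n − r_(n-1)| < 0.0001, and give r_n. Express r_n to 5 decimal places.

n = 5, r_n = 0.56635

g(0.4) = 0.3250610, g(0.8) = -0.4952933
r2 = 0.8000000 − (-0.4952933)·(0.4000000)/(-0.8203543) = 0.5584979;  |Δ| = 0.2415021
g(0.5584979) = 0.0158903
r3 = 0.5584979 − 0.0158903·(-0.2415021)/(0.5111836) = 0.5660050;  |Δ| = 0.0075072
g(0.5660050) = 0.0007026
r4 = 0.5660050 − 0.0007026·(0.0075072)/(-0.0151877) = 0.5663523;  |Δ| = 0.0003473
g(0.5663523) = -0.0000012
r5 = 0.5663523 − (-0.0000012)·(0.0003473)/(-0.0007038) = 0.5663517;  |Δ| = 0.0000006
|r5 − r4| = 0.0000006 < 0.0001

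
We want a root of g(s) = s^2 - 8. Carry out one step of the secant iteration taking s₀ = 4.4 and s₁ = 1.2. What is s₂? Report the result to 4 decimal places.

g(4.4) = 11.360000, g(1.2) = -6.560000
s₂ = 1.200000 − (-6.560000)·(1.200000 − 4.400000) / (-6.560000 − 11.360000) = 1.200000 − (20.992000)/(-17.920000) = 2.371429

2.3714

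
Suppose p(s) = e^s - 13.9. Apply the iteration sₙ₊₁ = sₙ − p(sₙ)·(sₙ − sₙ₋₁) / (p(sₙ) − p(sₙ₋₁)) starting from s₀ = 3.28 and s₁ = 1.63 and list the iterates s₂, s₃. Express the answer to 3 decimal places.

p(3.28) = 12.67577, p(1.63) = -8.79613
s₂ = 1.63000 − (-8.79613)·(1.63000 − 3.28000) / (-8.79613 − 12.67577) = 1.63000 − (14.51361)/(-21.47190) = 2.30593
p(2.30593) = -3.86645
s₃ = 2.30593 − (-3.86645)·(2.30593 − 1.63000) / (-3.86645 − (-8.79613)) = 2.30593 − (-2.61347)/(4.92968) = 2.83608

2.306, 2.836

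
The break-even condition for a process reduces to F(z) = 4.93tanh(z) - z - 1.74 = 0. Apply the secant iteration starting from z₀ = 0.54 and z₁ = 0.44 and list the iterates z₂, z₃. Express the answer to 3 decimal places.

F(0.54) = 0.15043, F(0.44) = -0.14073
z₂ = 0.44000 − (-0.14073)·(0.44000 − 0.54000) / (-0.14073 − 0.15043) = 0.44000 − (0.01407)/(-0.29116) = 0.48833
F(0.48833) = 0.00443
z₃ = 0.48833 − 0.00443·(0.48833 − 0.44000) / (0.00443 − (-0.14073)) = 0.48833 − (0.00021)/(0.14516) = 0.48686

0.488, 0.487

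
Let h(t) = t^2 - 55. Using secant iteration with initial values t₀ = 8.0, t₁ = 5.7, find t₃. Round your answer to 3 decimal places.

7.426

h(8.0) = 9.00000, h(5.7) = -22.51000
t₂ = 5.70000 − (-22.51000)·(5.70000 − 8.00000) / (-22.51000 − 9.00000) = 5.70000 − (51.77300)/(-31.51000) = 7.34307
h(7.34307) = -1.07939
t₃ = 7.34307 − (-1.07939)·(7.34307 − 5.70000) / (-1.07939 − (-22.51000)) = 7.34307 − (-1.77350)/(21.43061) = 7.42582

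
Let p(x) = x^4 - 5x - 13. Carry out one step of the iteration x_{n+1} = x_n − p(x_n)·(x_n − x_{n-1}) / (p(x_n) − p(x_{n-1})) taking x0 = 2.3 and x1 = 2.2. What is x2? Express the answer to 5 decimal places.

p(2.3) = 3.4841000, p(2.2) = -0.5744000
x2 = 2.2000000 − (-0.5744000)·(2.2000000 − 2.3000000) / (-0.5744000 − 3.4841000) = 2.2000000 − (0.0574400)/(-4.0585000) = 2.2141530

2.21415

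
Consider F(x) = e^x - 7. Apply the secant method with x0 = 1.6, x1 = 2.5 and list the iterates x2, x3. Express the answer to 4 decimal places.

1.8548, 1.9227

F(1.6) = -2.046968, F(2.5) = 5.182494
x2 = 2.500000 − 5.182494·(2.500000 − 1.600000) / (5.182494 − (-2.046968)) = 2.500000 − (4.664245)/(7.229462) = 1.854828
F(1.854828) = -0.609400
x3 = 1.854828 − (-0.609400)·(1.854828 − 2.500000) / (-0.609400 − 5.182494) = 1.854828 − (0.393167)/(-5.791894) = 1.922711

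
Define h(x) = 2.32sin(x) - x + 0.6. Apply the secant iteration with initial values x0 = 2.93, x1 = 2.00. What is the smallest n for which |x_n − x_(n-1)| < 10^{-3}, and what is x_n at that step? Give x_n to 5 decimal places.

h(2.93) = -1.8427599, h(2.00) = 0.7095700
x2 = 2.0000000 − 0.7095700·(-0.9300000)/(2.5523299) = 2.2585481;  |Δ| = 0.2585481
h(2.2585481) = 0.1340582
x3 = 2.2585481 − 0.1340582·(0.2585481)/(-0.5755119) = 2.3187736;  |Δ| = 0.0602255
h(2.3187736) = -0.0180602
x4 = 2.3187736 − (-0.0180602)·(0.0602255)/(-0.1521184) = 2.3116234;  |Δ| = 0.0071503
h(2.3116234) = 0.0003293
x5 = 2.3116234 − 0.0003293·(-0.0071503)/(0.0183895) = 2.3117514;  |Δ| = 0.0001280
|x5 − x4| = 0.0001280 < 10^{-3}

n = 5, x_n = 2.31175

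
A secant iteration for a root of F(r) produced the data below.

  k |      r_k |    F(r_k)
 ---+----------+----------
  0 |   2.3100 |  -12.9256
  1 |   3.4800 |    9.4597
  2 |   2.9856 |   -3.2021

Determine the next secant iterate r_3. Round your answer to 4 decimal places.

3.1106

r_3 = 2.9856 − (-3.2021)·(2.9856 − 3.4800) / (-3.2021 − 9.4597)
   = 2.9856 − (1.583118)/(-12.661800) = 3.110631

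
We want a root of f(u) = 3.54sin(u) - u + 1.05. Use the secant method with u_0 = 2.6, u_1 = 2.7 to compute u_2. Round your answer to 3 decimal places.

2.667

f(2.6) = 0.27487, f(2.7) = -0.13708
u_2 = 2.70000 − (-0.13708)·(2.70000 − 2.60000) / (-0.13708 − 0.27487) = 2.70000 − (-0.01371)/(-0.41195) = 2.66673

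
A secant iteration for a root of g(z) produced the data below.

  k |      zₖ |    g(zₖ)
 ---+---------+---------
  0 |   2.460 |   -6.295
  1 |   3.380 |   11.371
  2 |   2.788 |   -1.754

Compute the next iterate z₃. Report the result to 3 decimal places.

2.867

z₃ = 2.788 − (-1.754)·(2.788 − 3.380) / (-1.754 − 11.371)
   = 2.788 − (1.03837)/(-13.12500) = 2.86711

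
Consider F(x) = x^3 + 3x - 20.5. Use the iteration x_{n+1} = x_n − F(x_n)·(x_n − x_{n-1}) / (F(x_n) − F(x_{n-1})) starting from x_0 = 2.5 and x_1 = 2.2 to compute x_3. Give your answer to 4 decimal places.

F(2.5) = 2.625000, F(2.2) = -3.252000
x_2 = 2.200000 − (-3.252000)·(2.200000 − 2.500000) / (-3.252000 − 2.625000) = 2.200000 − (0.975600)/(-5.877000) = 2.366003
F(2.366003) = -0.157175
x_3 = 2.366003 − (-0.157175)·(2.366003 − 2.200000) / (-0.157175 − (-3.252000)) = 2.366003 − (-0.026092)/(3.094825) = 2.374434

2.3744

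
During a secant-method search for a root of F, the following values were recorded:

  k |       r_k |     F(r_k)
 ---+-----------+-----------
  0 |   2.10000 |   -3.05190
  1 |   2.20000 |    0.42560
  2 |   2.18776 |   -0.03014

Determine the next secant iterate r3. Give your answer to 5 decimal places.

r3 = 2.18776 − (-0.03014)·(2.18776 − 2.20000) / (-0.03014 − 0.42560)
   = 2.18776 − (0.0003689)/(-0.4557400) = 2.1885695

2.18857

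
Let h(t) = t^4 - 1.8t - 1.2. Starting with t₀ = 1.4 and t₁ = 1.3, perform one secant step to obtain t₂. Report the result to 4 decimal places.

h(1.4) = 0.121600, h(1.3) = -0.683900
t₂ = 1.300000 − (-0.683900)·(1.300000 − 1.400000) / (-0.683900 − 0.121600) = 1.300000 − (0.068390)/(-0.805500) = 1.384904

1.3849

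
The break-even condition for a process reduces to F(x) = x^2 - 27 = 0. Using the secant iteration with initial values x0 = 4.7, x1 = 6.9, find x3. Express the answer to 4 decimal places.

5.1858

F(4.7) = -4.910000, F(6.9) = 20.610000
x2 = 6.900000 − 20.610000·(6.900000 − 4.700000) / (20.610000 − (-4.910000)) = 6.900000 − (45.342000)/(25.520000) = 5.123276
F(5.123276) = -0.752044
x3 = 5.123276 − (-0.752044)·(5.123276 − 6.900000) / (-0.752044 − 20.610000) = 5.123276 − (1.336176)/(-21.362044) = 5.185825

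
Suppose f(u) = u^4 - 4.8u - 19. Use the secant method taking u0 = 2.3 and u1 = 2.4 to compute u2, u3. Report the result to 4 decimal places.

2.3436, 2.3453

f(2.3) = -2.055900, f(2.4) = 2.657600
u2 = 2.400000 − 2.657600·(2.400000 − 2.300000) / (2.657600 − (-2.055900)) = 2.400000 − (0.265760)/(4.713500) = 2.343617
f(2.343617) = -0.081346
u3 = 2.343617 − (-0.081346)·(2.343617 − 2.400000) / (-0.081346 − 2.657600) = 2.343617 − (0.004587)/(-2.738946) = 2.345292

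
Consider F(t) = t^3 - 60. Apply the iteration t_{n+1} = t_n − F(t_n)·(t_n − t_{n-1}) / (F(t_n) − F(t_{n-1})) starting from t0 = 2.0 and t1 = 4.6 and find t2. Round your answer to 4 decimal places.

3.5134

F(2.0) = -52.000000, F(4.6) = 37.336000
t2 = 4.600000 − 37.336000·(4.600000 − 2.000000) / (37.336000 − (-52.000000)) = 4.600000 − (97.073600)/(89.336000) = 3.513388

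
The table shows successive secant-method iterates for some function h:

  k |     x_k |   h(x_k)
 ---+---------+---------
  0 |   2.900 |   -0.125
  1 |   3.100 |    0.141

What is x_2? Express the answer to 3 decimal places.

x_2 = 3.100 − 0.141·(3.100 − 2.900) / (0.141 − (-0.125))
   = 3.100 − (0.02820)/(0.26600) = 2.99398

2.994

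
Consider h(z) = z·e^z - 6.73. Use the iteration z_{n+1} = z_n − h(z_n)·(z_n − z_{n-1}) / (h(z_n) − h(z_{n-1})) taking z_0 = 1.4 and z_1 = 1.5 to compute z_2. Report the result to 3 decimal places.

h(1.4) = -1.05272, h(1.5) = -0.00747
z_2 = 1.50000 − (-0.00747)·(1.50000 − 1.40000) / (-0.00747 − (-1.05272)) = 1.50000 − (-0.00075)/(1.04525) = 1.50071

1.501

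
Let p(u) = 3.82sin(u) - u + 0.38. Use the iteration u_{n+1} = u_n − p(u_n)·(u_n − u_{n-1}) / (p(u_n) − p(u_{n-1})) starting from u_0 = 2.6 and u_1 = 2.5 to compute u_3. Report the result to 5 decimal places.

p(2.6) = -0.2507848, p(2.5) = 0.1661636
u_2 = 2.5000000 − 0.1661636·(2.5000000 − 2.6000000) / (0.1661636 − (-0.2507848)) = 2.5000000 − (-0.0166164)/(0.4169484) = 2.5398523
p(2.5398523) = 0.0025656
u_3 = 2.5398523 − 0.0025656·(2.5398523 − 2.5000000) / (0.0025656 − 0.1661636) = 2.5398523 − (0.0001022)/(-0.1635980) = 2.5404773

2.54048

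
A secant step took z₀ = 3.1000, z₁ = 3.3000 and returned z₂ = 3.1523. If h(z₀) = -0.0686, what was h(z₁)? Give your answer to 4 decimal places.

0.1937

The secant line through (3.1000, -0.0686) and (3.3000, h(z₁)) crosses zero at z₂ = 3.1523.
So (3.1000, -0.0686), (3.3000, h(z₁)), (3.1523, 0) are collinear:
h(z₁) = -0.0686 · (3.3000 − 3.1523) / (3.1000 − 3.1523) = -0.0686 · (0.147700)/(-0.052300) = 0.193733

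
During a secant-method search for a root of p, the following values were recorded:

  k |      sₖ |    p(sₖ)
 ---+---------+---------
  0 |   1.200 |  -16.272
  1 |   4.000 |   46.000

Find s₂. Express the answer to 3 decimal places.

s₂ = 4.000 − 46.000·(4.000 − 1.200) / (46.000 − (-16.272))
   = 4.000 − (128.80000)/(62.27200) = 1.93165

1.932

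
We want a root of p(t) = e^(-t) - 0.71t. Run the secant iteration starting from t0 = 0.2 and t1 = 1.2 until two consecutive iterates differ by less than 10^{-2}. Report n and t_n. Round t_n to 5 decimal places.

p(0.2) = 0.6767308, p(1.2) = -0.5508058
t2 = 1.2000000 − (-0.5508058)·(1.0000000)/(-1.2275365) = 0.7512917;  |Δ| = 0.4487083
p(0.7512917) = -0.0616604
t3 = 0.7512917 − (-0.0616604)·(-0.4487083)/(0.4891454) = 0.6947288;  |Δ| = 0.0565630
p(0.6947288) = 0.0059524
t4 = 0.6947288 − 0.0059524·(-0.0565630)/(0.0676128) = 0.6997084;  |Δ| = 0.0049796
|t4 − t3| = 0.0049796 < 10^{-2}

n = 4, t_n = 0.69971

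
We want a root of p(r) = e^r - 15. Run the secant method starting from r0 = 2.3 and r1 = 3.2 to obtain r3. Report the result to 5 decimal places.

2.68576

p(2.3) = -5.0258175, p(3.2) = 9.5325302
r2 = 3.2000000 − 9.5325302·(3.2000000 − 2.3000000) / (9.5325302 − (-5.0258175)) = 3.2000000 − (8.5792772)/(14.5583477) = 2.6106971
p(2.6106971) = -1.3914665
r3 = 2.6106971 − (-1.3914665)·(2.6106971 − 3.2000000) / (-1.3914665 − 9.5325302) = 2.6106971 − (0.8199953)/(-10.9239967) = 2.6857607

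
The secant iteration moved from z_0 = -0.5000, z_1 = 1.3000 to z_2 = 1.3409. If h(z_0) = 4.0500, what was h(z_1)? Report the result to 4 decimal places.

0.0900

The secant line through (-0.5000, 4.0500) and (1.3000, h(z_1)) crosses zero at z_2 = 1.3409.
So (-0.5000, 4.0500), (1.3000, h(z_1)), (1.3409, 0) are collinear:
h(z_1) = 4.0500 · (1.3000 − 1.3409) / (-0.5000 − 1.3409) = 4.0500 · (-0.040900)/(-1.840900) = 0.089980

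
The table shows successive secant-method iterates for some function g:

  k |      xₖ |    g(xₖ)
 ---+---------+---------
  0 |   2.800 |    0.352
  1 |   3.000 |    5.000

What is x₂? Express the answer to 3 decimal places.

2.785

x₂ = 3.000 − 5.000·(3.000 − 2.800) / (5.000 − 0.352)
   = 3.000 − (1.00000)/(4.64800) = 2.78485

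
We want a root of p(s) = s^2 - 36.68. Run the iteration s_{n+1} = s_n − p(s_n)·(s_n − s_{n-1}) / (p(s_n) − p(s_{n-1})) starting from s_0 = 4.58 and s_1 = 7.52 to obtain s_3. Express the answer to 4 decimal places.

6.0369

p(4.58) = -15.703600, p(7.52) = 19.870400
s_2 = 7.520000 − 19.870400·(7.520000 − 4.580000) / (19.870400 − (-15.703600)) = 7.520000 − (58.418976)/(35.574000) = 5.877818
p(5.877818) = -2.131253
s_3 = 5.877818 − (-2.131253)·(5.877818 − 7.520000) / (-2.131253 − 19.870400) = 5.877818 − (3.499906)/(-22.001653) = 6.036893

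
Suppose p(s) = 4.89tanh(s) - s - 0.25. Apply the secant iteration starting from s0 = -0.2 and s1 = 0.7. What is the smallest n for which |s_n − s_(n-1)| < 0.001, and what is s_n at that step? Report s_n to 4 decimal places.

n = 5, s_n = 0.0644

p(-0.2) = -1.015165, p(0.7) = 2.005358
s2 = 0.700000 − 2.005358·(0.900000)/(3.020524) = 0.102480;  |Δ| = 0.597520
p(0.102480) = 0.146901
s3 = 0.102480 − 0.146901·(-0.597520)/(-1.858457) = 0.055249;  |Δ| = 0.047231
p(0.055249) = -0.035354
s4 = 0.055249 − (-0.035354)·(-0.047231)/(-0.182255) = 0.064411;  |Δ| = 0.009162
p(0.064411) = 0.000125
s5 = 0.064411 − 0.000125·(0.009162)/(0.035479) = 0.064379;  |Δ| = 0.000032
|s5 − s4| = 0.000032 < 0.001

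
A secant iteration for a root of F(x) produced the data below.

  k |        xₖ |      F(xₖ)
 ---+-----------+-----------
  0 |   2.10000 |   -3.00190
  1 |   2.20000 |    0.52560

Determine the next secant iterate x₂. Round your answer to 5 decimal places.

x₂ = 2.20000 − 0.52560·(2.20000 − 2.10000) / (0.52560 − (-3.00190))
   = 2.20000 − (0.0525600)/(3.5275000) = 2.1850999

2.18510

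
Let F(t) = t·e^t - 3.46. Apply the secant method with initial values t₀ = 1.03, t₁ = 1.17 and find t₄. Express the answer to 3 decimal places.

F(1.03) = -0.57490, F(1.17) = 0.30973
t₂ = 1.17000 − 0.30973·(1.17000 − 1.03000) / (0.30973 − (-0.57490)) = 1.17000 − (0.04336)/(0.88463) = 1.12098
F(1.12098) = -0.02097
t₃ = 1.12098 − (-0.02097)·(1.12098 − 1.17000) / (-0.02097 − 0.30973) = 1.12098 − (0.00103)/(-0.33071) = 1.12409
F(1.12409) = -0.00070
t₄ = 1.12409 − (-0.00070)·(1.12409 − 1.12098) / (-0.00070 − (-0.02097)) = 1.12409 − (0.00000)/(0.02027) = 1.12420

1.124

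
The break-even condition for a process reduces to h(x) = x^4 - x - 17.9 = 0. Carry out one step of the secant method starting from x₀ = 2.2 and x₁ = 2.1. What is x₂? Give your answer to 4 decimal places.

h(2.2) = 3.325600, h(2.1) = -0.551900
x₂ = 2.100000 − (-0.551900)·(2.100000 − 2.200000) / (-0.551900 − 3.325600) = 2.100000 − (0.055190)/(-3.877500) = 2.114233

2.1142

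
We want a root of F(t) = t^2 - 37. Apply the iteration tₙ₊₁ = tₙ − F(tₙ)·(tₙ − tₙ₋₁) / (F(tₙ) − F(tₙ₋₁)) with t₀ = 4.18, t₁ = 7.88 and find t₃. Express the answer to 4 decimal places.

6.0455

F(4.18) = -19.527600, F(7.88) = 25.094400
t₂ = 7.880000 − 25.094400·(7.880000 − 4.180000) / (25.094400 − (-19.527600)) = 7.880000 − (92.849280)/(44.622000) = 5.799204
F(5.799204) = -3.369233
t₃ = 5.799204 − (-3.369233)·(5.799204 − 7.880000) / (-3.369233 − 25.094400) = 5.799204 − (7.010687)/(-28.463633) = 6.045507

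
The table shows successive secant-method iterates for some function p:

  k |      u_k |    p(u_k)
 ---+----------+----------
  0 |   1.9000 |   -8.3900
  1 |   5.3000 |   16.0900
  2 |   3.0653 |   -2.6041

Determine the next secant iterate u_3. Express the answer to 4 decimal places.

3.3766

u_3 = 3.0653 − (-2.6041)·(3.0653 − 5.3000) / (-2.6041 − 16.0900)
   = 3.0653 − (5.819382)/(-18.694100) = 3.376595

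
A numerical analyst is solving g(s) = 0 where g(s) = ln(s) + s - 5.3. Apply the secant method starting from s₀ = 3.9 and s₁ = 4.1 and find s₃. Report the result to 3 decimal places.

g(3.9) = -0.03902, g(4.1) = 0.21099
s₂ = 4.10000 − 0.21099·(4.10000 − 3.90000) / (0.21099 − (-0.03902)) = 4.10000 − (0.04220)/(0.25001) = 3.93122
g(3.93122) = 0.00017
s₃ = 3.93122 − 0.00017·(3.93122 − 4.10000) / (0.00017 − 0.21099) = 3.93122 − (-0.00003)/(-0.21082) = 3.93108

3.931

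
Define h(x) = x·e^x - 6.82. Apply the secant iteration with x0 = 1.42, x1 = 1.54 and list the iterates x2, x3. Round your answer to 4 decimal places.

h(1.42) = -0.945289, h(1.54) = 0.363469
x2 = 1.540000 − 0.363469·(1.540000 − 1.420000) / (0.363469 − (-0.945289)) = 1.540000 − (0.043616)/(1.308758) = 1.506674
h(1.506674) = -0.022344
x3 = 1.506674 − (-0.022344)·(1.506674 − 1.540000) / (-0.022344 − 0.363469) = 1.506674 − (0.000745)/(-0.385813) = 1.508604

1.5067, 1.5086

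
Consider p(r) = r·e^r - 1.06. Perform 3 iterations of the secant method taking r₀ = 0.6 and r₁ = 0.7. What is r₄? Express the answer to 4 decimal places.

0.5885

p(0.6) = 0.033271, p(0.7) = 0.349627
r₂ = 0.700000 − 0.349627·(0.700000 − 0.600000) / (0.349627 − 0.033271) = 0.700000 − (0.034963)/(0.316356) = 0.589483
p(0.589483) = 0.002871
r₃ = 0.589483 − 0.002871·(0.589483 − 0.700000) / (0.002871 − 0.349627) = 0.589483 − (-0.000317)/(-0.346756) = 0.588568
p(0.588568) = 0.000251
r₄ = 0.588568 − 0.000251·(0.588568 − 0.589483) / (0.000251 − 0.002871) = 0.588568 − (0.000000)/(-0.002620) = 0.588481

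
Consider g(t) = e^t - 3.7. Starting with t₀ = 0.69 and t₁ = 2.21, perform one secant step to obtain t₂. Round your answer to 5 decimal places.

g(0.69) = -1.7062845, g(2.21) = 5.4157164
t₂ = 2.2100000 − 5.4157164·(2.2100000 − 0.6900000) / (5.4157164 − (-1.7062845)) = 2.2100000 − (8.2318889)/(7.1220009) = 1.0541606

1.05416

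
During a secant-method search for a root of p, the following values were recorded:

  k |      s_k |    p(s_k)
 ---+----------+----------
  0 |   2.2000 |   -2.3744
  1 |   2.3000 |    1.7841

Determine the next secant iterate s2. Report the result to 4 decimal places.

2.2571

s2 = 2.3000 − 1.7841·(2.3000 − 2.2000) / (1.7841 − (-2.3744))
   = 2.3000 − (0.178410)/(4.158500) = 2.257098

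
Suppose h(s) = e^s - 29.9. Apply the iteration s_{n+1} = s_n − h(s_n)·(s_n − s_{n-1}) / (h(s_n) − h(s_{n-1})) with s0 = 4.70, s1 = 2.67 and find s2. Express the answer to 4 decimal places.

h(4.70) = 80.047172, h(2.67) = -15.460031
s2 = 2.670000 − (-15.460031)·(2.670000 − 4.700000) / (-15.460031 − 80.047172) = 2.670000 − (31.383863)/(-95.507203) = 2.998602

2.9986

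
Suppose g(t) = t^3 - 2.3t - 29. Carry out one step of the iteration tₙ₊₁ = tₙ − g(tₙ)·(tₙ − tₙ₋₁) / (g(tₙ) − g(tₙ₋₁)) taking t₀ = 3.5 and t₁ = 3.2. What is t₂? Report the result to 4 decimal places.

3.3144

g(3.5) = 5.825000, g(3.2) = -3.592000
t₂ = 3.200000 − (-3.592000)·(3.200000 − 3.500000) / (-3.592000 − 5.825000) = 3.200000 − (1.077600)/(-9.417000) = 3.314431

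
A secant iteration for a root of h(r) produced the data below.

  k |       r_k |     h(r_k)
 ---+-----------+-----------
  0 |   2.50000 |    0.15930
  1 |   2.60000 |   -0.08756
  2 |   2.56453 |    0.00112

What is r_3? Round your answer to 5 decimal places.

2.56498

r_3 = 2.56453 − 0.00112·(2.56453 − 2.60000) / (0.00112 − (-0.08756))
   = 2.56453 − (-0.0000397)/(0.0886800) = 2.5649780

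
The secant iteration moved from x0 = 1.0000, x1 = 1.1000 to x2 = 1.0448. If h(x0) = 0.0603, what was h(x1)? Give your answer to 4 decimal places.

The secant line through (1.0000, 0.0603) and (1.1000, h(x1)) crosses zero at x2 = 1.0448.
So (1.0000, 0.0603), (1.1000, h(x1)), (1.0448, 0) are collinear:
h(x1) = 0.0603 · (1.1000 − 1.0448) / (1.0000 − 1.0448) = 0.0603 · (0.055200)/(-0.044800) = -0.074298

-0.0743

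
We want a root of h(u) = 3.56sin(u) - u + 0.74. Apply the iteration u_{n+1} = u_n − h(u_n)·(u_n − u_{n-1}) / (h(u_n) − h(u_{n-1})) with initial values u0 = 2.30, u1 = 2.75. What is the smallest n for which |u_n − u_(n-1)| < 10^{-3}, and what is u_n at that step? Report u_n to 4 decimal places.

n = 4, u_n = 2.5939

h(2.30) = 1.094711, h(2.75) = -0.651287
u2 = 2.750000 − (-0.651287)·(0.450000)/(-1.745997) = 2.582142;  |Δ| = 0.167858
h(2.582142) = 0.047222
u3 = 2.582142 − 0.047222·(-0.167858)/(0.698509) = 2.593490;  |Δ| = 0.011348
h(2.593490) = 0.001514
u4 = 2.593490 − 0.001514·(0.011348)/(-0.045709) = 2.593866;  |Δ| = 0.000376
|u4 − u3| = 0.000376 < 10^{-3}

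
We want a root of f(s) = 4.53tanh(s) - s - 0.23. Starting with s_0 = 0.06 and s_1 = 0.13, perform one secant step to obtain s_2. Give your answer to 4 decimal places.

0.0653

f(0.06) = -0.018526, f(0.13) = 0.225605
s_2 = 0.130000 − 0.225605·(0.130000 − 0.060000) / (0.225605 − (-0.018526)) = 0.130000 − (0.015792)/(0.244130) = 0.065312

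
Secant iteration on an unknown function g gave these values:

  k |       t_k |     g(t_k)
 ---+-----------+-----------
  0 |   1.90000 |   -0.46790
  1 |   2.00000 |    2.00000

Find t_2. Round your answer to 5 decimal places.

t_2 = 2.00000 − 2.00000·(2.00000 − 1.90000) / (2.00000 − (-0.46790))
   = 2.00000 − (0.2000000)/(2.4679000) = 1.9189594

1.91896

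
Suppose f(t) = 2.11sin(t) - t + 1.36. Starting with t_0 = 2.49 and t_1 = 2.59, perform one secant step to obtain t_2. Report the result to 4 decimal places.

f(2.49) = 0.149617, f(2.59) = -0.124266
t_2 = 2.590000 − (-0.124266)·(2.590000 − 2.490000) / (-0.124266 − 0.149617) = 2.590000 − (-0.012427)/(-0.273883) = 2.544628

2.5446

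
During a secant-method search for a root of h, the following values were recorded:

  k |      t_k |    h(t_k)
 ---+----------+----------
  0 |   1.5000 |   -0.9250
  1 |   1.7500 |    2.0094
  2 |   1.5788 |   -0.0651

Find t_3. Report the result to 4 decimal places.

1.5842

t_3 = 1.5788 − (-0.0651)·(1.5788 − 1.7500) / (-0.0651 − 2.0094)
   = 1.5788 − (0.011145)/(-2.074500) = 1.584172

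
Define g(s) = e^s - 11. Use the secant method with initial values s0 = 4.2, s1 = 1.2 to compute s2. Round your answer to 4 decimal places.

1.5636

g(4.2) = 55.686331, g(1.2) = -7.679883
s2 = 1.200000 − (-7.679883)·(1.200000 − 4.200000) / (-7.679883 − 55.686331) = 1.200000 − (23.039649)/(-63.366214) = 1.563595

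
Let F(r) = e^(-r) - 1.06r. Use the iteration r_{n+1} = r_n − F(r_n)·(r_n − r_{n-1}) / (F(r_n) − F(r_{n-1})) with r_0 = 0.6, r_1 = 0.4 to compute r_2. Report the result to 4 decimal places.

F(0.6) = -0.087188, F(0.4) = 0.246320
r_2 = 0.400000 − 0.246320·(0.400000 − 0.600000) / (0.246320 − (-0.087188)) = 0.400000 − (-0.049264)/(0.333508) = 0.547714

0.5477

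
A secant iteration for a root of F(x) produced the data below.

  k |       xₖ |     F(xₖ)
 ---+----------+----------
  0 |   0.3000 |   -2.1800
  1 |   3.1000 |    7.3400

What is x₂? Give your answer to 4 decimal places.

0.9412

x₂ = 3.1000 − 7.3400·(3.1000 − 0.3000) / (7.3400 − (-2.1800))
   = 3.1000 − (20.552000)/(9.520000) = 0.941176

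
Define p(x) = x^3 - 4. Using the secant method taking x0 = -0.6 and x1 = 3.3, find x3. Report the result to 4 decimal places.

0.2385

p(-0.6) = -4.216000, p(3.3) = 31.937000
x2 = 3.300000 − 31.937000·(3.300000 − (-0.600000)) / (31.937000 − (-4.216000)) = 3.300000 − (124.554300)/(36.153000) = -0.145200
p(-0.145200) = -4.003061
x3 = -0.145200 − (-4.003061)·(-0.145200 − 3.300000) / (-4.003061 − 31.937000) = -0.145200 − (13.791345)/(-35.940061) = 0.238532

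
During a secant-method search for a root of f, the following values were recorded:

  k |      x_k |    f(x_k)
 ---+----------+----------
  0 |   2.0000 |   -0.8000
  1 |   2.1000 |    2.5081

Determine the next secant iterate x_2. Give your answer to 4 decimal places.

2.0242

x_2 = 2.1000 − 2.5081·(2.1000 − 2.0000) / (2.5081 − (-0.8000))
   = 2.1000 − (0.250810)/(3.308100) = 2.024183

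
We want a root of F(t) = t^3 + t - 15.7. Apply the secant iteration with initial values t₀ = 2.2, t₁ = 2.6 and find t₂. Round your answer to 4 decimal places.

2.3557

F(2.2) = -2.852000, F(2.6) = 4.476000
t₂ = 2.600000 − 4.476000·(2.600000 − 2.200000) / (4.476000 − (-2.852000)) = 2.600000 − (1.790400)/(7.328000) = 2.355677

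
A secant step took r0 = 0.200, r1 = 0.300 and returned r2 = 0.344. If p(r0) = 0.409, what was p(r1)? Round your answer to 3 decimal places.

The secant line through (0.200, 0.409) and (0.300, p(r1)) crosses zero at r2 = 0.344.
So (0.200, 0.409), (0.300, p(r1)), (0.344, 0) are collinear:
p(r1) = 0.409 · (0.300 − 0.344) / (0.200 − 0.344) = 0.409 · (-0.04400)/(-0.14400) = 0.12497

0.125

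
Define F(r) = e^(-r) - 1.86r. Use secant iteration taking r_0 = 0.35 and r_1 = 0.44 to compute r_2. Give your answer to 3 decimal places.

0.371

F(0.35) = 0.05369, F(0.44) = -0.17436
r_2 = 0.44000 − (-0.17436)·(0.44000 − 0.35000) / (-0.17436 − 0.05369) = 0.44000 − (-0.01569)/(-0.22805) = 0.37119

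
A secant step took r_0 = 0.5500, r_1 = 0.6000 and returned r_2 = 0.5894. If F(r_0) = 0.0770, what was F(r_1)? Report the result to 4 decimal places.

The secant line through (0.5500, 0.0770) and (0.6000, F(r_1)) crosses zero at r_2 = 0.5894.
So (0.5500, 0.0770), (0.6000, F(r_1)), (0.5894, 0) are collinear:
F(r_1) = 0.0770 · (0.6000 − 0.5894) / (0.5500 − 0.5894) = 0.0770 · (0.010600)/(-0.039400) = -0.020716

-0.0207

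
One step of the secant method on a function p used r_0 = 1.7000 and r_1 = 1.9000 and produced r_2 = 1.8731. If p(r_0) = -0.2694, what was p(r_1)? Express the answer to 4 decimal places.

0.0419

The secant line through (1.7000, -0.2694) and (1.9000, p(r_1)) crosses zero at r_2 = 1.8731.
So (1.7000, -0.2694), (1.9000, p(r_1)), (1.8731, 0) are collinear:
p(r_1) = -0.2694 · (1.9000 − 1.8731) / (1.7000 − 1.8731) = -0.2694 · (0.026900)/(-0.173100) = 0.041865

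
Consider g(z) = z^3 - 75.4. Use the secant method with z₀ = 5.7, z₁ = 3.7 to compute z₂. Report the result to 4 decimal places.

g(5.7) = 109.793000, g(3.7) = -24.747000
z₂ = 3.700000 − (-24.747000)·(3.700000 − 5.700000) / (-24.747000 − 109.793000) = 3.700000 − (49.494000)/(-134.540000) = 4.067876

4.0679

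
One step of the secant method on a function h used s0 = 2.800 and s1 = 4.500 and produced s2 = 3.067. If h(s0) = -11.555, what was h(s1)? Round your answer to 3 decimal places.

The secant line through (2.800, -11.555) and (4.500, h(s1)) crosses zero at s2 = 3.067.
So (2.800, -11.555), (4.500, h(s1)), (3.067, 0) are collinear:
h(s1) = -11.555 · (4.500 − 3.067) / (2.800 − 3.067) = -11.555 · (1.43300)/(-0.26700) = 62.01616

62.016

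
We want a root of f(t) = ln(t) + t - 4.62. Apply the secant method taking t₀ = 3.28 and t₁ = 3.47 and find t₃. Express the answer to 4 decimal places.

3.3971

f(3.28) = -0.152157, f(3.47) = 0.094155
t₂ = 3.470000 − 0.094155·(3.470000 − 3.280000) / (0.094155 − (-0.152157)) = 3.470000 − (0.017889)/(0.246311) = 3.397371
f(3.397371) = 0.000373
t₃ = 3.397371 − 0.000373·(3.397371 − 3.470000) / (0.000373 − 0.094155) = 3.397371 − (-0.000027)/(-0.093782) = 3.397082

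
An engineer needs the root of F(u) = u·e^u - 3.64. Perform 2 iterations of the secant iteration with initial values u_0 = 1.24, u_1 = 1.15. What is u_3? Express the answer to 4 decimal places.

F(1.24) = 0.644961, F(1.15) = -0.008078
u_2 = 1.150000 − (-0.008078)·(1.150000 − 1.240000) / (-0.008078 − 0.644961) = 1.150000 − (0.000727)/(-0.653039) = 1.151113
F(1.151113) = -0.000512
u_3 = 1.151113 − (-0.000512)·(1.151113 − 1.150000) / (-0.000512 − (-0.008078)) = 1.151113 − (-0.000001)/(0.007566) = 1.151189

1.1512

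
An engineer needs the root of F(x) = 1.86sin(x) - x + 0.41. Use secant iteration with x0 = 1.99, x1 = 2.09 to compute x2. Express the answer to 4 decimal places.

F(1.99) = 0.118949, F(2.09) = -0.065121
x2 = 2.090000 − (-0.065121)·(2.090000 − 1.990000) / (-0.065121 − 0.118949) = 2.090000 − (-0.006512)/(-0.184070) = 2.054622

2.0546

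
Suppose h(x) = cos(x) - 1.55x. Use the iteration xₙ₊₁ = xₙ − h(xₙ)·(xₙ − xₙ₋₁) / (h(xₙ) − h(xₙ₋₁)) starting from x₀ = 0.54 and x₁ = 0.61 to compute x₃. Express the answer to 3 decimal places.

h(0.54) = 0.02071, h(0.61) = -0.12585
x₂ = 0.61000 − (-0.12585)·(0.61000 − 0.54000) / (-0.12585 − 0.02071) = 0.61000 − (-0.00881)/(-0.14656) = 0.54989
h(0.54989) = 0.00025
x₃ = 0.54989 − 0.00025·(0.54989 − 0.61000) / (0.00025 − (-0.12585)) = 0.54989 − (-0.00002)/(0.12610) = 0.55001

0.550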